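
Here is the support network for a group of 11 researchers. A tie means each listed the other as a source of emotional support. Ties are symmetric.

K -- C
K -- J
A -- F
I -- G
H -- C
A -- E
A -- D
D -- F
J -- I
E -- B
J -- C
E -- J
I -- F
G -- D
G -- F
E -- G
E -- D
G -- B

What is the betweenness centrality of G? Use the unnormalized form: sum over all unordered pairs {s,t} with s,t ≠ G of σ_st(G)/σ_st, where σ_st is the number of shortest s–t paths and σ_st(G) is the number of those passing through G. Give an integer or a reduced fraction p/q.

Pairs whose geodesics pass through G — D–B: 1/2; D–I: 1/2; F–B: 1; F–E: 1/3; B–I: 1; I–E: 1/2.
All other pairs contribute 0.
Summing the contributions gives betweenness(G) = 23/6.

23/6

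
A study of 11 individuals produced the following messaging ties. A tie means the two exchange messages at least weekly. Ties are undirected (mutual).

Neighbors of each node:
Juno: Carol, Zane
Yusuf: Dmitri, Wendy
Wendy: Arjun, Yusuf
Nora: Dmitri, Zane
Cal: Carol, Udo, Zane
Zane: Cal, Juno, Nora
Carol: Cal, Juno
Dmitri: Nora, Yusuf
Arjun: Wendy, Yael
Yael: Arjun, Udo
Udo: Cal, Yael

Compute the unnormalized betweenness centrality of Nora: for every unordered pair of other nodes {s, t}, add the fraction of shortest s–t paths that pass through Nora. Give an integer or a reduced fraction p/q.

Pairs whose geodesics pass through Nora — Carol–Yusuf: 2/2; Carol–Dmitri: 2/2; Cal–Yusuf: 1; Cal–Dmitri: 1; Udo–Dmitri: 1; Wendy–Zane: 1; Wendy–Juno: 1; Yusuf–Zane: 1; Yusuf–Juno: 1; Dmitri–Zane: 1; Dmitri–Juno: 1.
All other pairs contribute 0.
Summing the contributions gives betweenness(Nora) = 11.

11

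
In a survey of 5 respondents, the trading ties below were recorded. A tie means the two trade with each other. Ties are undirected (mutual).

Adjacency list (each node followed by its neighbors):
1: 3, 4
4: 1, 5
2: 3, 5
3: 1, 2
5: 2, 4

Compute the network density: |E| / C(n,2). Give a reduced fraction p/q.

1/2

There are 5 edges and 5 nodes, so the maximum possible is C(5,2) = 10.
Density = 5/10 = 1/2.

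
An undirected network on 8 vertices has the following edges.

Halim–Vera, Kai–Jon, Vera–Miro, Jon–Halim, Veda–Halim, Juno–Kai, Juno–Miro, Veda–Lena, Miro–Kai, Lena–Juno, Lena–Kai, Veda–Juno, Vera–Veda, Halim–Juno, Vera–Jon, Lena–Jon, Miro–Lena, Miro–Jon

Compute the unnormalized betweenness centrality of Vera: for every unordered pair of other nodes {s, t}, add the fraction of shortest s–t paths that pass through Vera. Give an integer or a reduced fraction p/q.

1

Pairs whose geodesics pass through Vera — Veda–Jon: 1/3; Veda–Miro: 1/3; Halim–Miro: 1/3.
All other pairs contribute 0.
Summing the contributions gives betweenness(Vera) = 1.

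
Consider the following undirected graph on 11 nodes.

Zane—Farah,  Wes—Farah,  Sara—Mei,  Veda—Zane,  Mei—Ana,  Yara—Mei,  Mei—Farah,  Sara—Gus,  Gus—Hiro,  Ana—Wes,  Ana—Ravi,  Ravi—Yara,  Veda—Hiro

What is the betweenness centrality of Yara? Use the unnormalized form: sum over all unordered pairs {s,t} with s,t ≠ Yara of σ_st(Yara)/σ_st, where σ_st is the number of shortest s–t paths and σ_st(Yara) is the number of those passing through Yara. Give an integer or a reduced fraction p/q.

3

Pairs whose geodesics pass through Yara — Sara–Ravi: 1/2; Gus–Ravi: 1/2; Hiro–Ravi: 1/2; Veda–Ravi: 1/3; Zane–Ravi: 1/3; Farah–Ravi: 1/3; Ravi–Mei: 1/2.
All other pairs contribute 0.
Summing the contributions gives betweenness(Yara) = 3.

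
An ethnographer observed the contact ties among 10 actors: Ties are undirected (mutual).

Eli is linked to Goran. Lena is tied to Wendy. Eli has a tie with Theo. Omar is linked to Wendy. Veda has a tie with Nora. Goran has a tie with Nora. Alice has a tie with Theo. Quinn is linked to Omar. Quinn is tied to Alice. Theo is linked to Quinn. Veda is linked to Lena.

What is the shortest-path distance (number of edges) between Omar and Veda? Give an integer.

One shortest route is Omar – Wendy – Lena – Veda, which uses 3 edges, and at distance 2 from Omar we only reach {Alice, Lena, Theo}, which does not include Veda. So d(Omar,Veda) = 3.

3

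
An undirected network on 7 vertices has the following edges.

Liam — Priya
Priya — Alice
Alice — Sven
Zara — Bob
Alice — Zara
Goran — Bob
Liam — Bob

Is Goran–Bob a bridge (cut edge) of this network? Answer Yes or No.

Without the Goran–Bob edge there is no alternate route between Goran and Bob, so the network disconnects. It is a bridge.

Yes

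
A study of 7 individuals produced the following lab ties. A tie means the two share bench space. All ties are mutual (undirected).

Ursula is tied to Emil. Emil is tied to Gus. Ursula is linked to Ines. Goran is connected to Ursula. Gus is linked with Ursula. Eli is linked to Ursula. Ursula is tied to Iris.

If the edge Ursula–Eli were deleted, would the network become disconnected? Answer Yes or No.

Without the Ursula–Eli edge there is no alternate route between Ursula and Eli, so the network disconnects. It is a bridge.

Yes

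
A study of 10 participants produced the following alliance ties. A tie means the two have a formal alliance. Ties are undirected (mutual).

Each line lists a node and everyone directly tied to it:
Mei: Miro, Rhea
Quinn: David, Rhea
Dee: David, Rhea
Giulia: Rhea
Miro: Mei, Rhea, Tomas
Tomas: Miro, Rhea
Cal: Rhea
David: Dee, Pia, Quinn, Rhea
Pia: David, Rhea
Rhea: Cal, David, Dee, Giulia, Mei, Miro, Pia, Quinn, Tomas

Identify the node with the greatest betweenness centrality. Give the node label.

Rhea

Unnormalized betweenness of each node: Cal:0, David:3/2, Dee:0, Giulia:0, Mei:0, Miro:1/2, Pia:0, Quinn:0, Rhea:29, Tomas:0.
Rhea has the largest value, 29, making it the main broker — the node through which the most shortest paths run.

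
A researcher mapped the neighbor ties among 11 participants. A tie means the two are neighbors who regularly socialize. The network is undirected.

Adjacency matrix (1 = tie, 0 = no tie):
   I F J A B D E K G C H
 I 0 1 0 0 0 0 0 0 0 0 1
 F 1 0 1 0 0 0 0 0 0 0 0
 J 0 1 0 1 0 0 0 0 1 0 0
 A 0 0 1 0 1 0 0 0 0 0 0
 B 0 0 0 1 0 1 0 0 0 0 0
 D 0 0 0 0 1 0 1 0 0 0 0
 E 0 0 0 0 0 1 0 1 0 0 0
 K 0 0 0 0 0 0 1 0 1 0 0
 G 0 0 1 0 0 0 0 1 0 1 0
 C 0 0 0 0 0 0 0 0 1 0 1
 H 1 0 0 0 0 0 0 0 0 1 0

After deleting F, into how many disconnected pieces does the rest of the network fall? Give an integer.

1

F's neighbors (I and J) remain reachable from one another through other ties, so the rest of the network stays in one piece.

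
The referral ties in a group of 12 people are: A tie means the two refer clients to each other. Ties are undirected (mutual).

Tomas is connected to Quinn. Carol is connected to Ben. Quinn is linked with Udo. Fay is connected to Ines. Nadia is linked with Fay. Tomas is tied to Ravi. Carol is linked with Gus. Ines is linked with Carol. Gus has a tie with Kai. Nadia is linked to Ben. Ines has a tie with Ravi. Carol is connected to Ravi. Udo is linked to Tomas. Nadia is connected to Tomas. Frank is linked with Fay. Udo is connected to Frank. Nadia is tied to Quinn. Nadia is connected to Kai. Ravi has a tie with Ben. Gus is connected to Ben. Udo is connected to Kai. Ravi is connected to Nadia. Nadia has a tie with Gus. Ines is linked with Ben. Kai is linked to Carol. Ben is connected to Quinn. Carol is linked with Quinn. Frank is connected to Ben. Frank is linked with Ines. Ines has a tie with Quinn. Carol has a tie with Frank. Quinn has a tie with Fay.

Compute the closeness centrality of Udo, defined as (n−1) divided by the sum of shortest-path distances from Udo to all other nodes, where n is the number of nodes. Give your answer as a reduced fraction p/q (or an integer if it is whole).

Distances from Udo: Ben:2, Carol:2, Fay:2, Frank:1, Gus:2, Ines:2, Kai:1, Nadia:2, Quinn:1, Ravi:2, Tomas:1. Sum = 18.
n = 12, so closeness = 11/18.

11/18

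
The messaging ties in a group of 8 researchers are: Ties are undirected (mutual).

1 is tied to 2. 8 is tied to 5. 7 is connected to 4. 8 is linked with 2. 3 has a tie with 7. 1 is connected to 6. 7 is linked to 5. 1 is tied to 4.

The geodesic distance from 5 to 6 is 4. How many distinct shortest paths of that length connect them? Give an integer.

The shortest distance is 4. The length-4 paths are: 5–8–2–1–6; 5–7–4–1–6.
That gives 2 distinct shortest paths.

2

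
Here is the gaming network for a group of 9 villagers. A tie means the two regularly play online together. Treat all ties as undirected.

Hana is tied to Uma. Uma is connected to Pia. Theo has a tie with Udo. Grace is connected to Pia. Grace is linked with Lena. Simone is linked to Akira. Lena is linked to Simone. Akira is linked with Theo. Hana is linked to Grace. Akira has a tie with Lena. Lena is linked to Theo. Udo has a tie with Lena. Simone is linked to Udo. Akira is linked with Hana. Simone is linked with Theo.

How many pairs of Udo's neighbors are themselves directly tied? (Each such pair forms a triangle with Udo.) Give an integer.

3

Udo's neighbors: Lena, Simone, and Theo.
Neighbor pairs that are themselves tied: Udo–Lena–Simone; Udo–Lena–Theo; Udo–Simone–Theo. Each forms one triangle with Udo, for 3 in total.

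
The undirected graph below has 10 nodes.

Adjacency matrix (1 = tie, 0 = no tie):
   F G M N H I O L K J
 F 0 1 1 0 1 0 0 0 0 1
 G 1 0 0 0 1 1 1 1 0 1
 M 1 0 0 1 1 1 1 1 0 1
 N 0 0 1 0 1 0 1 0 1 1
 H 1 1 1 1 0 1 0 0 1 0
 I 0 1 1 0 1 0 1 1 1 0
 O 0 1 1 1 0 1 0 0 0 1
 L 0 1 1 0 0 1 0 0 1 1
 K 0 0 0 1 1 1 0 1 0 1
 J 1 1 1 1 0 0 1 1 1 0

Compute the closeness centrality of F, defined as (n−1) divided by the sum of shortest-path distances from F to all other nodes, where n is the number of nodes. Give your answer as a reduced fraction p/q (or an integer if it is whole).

9/14

Distances from F: G:1, H:1, I:2, J:1, K:2, L:2, M:1, N:2, O:2. Sum = 14.
n = 10, so closeness = 9/14.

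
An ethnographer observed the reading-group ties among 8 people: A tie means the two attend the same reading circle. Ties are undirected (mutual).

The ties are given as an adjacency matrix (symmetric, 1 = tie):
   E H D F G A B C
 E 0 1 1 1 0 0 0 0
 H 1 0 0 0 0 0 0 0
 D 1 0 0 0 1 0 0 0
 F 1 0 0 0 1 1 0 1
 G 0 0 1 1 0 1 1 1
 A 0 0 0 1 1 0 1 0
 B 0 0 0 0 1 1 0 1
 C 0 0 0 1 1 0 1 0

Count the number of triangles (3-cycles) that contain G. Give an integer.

4

G's neighbors: A, B, C, D, and F.
Neighbor pairs that are themselves tied: G–A–B; G–A–F; G–B–C; G–C–F. Each forms one triangle with G, for 4 in total.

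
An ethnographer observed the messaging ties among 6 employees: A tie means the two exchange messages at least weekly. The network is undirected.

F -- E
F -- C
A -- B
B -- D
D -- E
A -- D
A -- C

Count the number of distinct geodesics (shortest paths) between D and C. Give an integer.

1

The shortest distance is 2, and the only length-2 path is D–A–C. So there is exactly 1 shortest path.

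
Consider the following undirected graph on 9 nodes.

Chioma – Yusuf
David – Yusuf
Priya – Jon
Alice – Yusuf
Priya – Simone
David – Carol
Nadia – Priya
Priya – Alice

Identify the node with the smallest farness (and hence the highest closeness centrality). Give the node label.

Farness (sum of distances to all others) for each node — Alice:15, Carol:28, Chioma:23, David:21, Jon:23, Nadia:23, Priya:16, Simone:23, Yusuf:16.
The smallest farness is 15, for Alice, so Alice has the highest closeness.

Alice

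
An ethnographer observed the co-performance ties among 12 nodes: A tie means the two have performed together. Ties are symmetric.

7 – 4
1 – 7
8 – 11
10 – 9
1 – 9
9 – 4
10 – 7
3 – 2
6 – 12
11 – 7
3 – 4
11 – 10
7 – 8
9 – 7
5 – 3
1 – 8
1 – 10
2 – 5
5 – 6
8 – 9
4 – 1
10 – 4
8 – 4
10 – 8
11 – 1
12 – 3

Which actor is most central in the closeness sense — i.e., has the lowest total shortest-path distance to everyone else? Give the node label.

4

Farness (sum of distances to all others) for each node — 1:21, 2:27, 3:19, 4:17, 5:26, 6:34, 7:21, 8:21, 9:22, 10:21, 11:28, 12:27.
The smallest farness is 17, for 4, so 4 has the highest closeness.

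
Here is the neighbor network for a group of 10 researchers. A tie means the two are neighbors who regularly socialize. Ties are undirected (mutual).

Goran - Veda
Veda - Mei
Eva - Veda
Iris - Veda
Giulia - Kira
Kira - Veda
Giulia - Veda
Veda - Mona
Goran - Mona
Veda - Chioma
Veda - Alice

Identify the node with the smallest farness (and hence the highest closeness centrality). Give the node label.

Veda

Farness (sum of distances to all others) for each node — Alice:17, Chioma:17, Eva:17, Giulia:16, Goran:16, Iris:17, Kira:16, Mei:17, Mona:16, Veda:9.
The smallest farness is 9, for Veda, so Veda has the highest closeness.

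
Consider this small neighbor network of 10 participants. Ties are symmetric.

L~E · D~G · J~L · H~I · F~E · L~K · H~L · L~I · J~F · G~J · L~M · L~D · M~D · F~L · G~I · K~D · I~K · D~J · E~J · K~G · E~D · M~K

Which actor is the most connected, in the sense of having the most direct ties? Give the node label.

Degrees — D:6, E:4, F:3, G:4, H:2, I:4, J:5, K:5, L:8, M:3.
The maximum is 8, attained only by L.

L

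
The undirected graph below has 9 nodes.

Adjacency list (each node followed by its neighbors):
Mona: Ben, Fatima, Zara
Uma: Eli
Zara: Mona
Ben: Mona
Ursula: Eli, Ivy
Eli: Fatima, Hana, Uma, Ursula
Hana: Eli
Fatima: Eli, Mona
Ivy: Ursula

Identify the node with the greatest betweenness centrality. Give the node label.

Eli

Unnormalized betweenness of each node: Ben:0, Eli:21, Fatima:15, Hana:0, Ivy:0, Mona:13, Uma:0, Ursula:7, Zara:0.
Eli has the largest value, 21, making it the main broker — the node through which the most shortest paths run.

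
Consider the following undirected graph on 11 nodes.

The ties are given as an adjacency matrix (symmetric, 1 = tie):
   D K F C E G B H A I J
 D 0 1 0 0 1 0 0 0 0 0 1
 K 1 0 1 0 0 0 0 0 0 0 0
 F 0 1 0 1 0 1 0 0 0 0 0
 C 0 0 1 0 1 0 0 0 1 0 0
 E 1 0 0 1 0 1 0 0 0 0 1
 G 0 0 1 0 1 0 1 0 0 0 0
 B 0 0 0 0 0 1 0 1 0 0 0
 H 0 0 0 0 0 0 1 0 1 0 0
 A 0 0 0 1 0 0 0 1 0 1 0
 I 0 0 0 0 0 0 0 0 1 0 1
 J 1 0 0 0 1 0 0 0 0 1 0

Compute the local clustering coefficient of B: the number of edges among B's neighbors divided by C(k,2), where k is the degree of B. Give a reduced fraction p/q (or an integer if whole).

B's neighbors: G and H (k = 2).
Possible neighbor pairs: C(2,2) = 1. Edges among them: none → e = 0.
Clustering(B) = 0/1.

0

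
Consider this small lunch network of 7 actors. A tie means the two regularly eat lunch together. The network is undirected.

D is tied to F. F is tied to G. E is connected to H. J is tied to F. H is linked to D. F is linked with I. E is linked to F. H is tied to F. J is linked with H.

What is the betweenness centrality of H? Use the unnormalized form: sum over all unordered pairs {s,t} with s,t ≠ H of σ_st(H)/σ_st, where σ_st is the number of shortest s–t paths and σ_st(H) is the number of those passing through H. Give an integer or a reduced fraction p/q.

3/2

Pairs whose geodesics pass through H — D–J: 1/2; D–E: 1/2; J–E: 1/2.
All other pairs contribute 0.
Summing the contributions gives betweenness(H) = 3/2.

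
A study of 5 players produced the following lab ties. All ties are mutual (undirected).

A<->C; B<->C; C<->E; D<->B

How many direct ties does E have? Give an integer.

E is directly tied to C. That is 1 neighbor, so the degree of E is 1.

1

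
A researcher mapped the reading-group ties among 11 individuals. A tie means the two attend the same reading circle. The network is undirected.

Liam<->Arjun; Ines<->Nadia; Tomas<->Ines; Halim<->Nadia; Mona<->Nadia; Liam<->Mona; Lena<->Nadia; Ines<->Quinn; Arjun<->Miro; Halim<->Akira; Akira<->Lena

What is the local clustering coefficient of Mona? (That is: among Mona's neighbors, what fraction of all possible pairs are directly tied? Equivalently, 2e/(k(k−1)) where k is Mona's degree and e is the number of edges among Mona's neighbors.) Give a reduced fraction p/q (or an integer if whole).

Mona's neighbors: Liam and Nadia (k = 2).
Possible neighbor pairs: C(2,2) = 1. Edges among them: none → e = 0.
Clustering(Mona) = 0/1.

0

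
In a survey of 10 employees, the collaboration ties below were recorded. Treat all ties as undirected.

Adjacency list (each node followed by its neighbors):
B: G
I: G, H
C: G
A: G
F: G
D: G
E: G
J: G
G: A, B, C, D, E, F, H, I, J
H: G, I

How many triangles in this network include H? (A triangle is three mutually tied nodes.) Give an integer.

H's neighbors: G and I.
Neighbor pairs that are themselves tied: H–G–I. Each forms one triangle with H, for 1 in total.

1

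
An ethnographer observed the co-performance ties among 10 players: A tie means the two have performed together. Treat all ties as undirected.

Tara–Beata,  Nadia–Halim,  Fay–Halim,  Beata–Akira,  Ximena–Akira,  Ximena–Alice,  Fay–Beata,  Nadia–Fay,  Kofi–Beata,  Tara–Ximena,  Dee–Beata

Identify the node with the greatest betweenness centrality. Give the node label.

Unnormalized betweenness of each node: Akira:6, Alice:0, Beata:55/2, Dee:0, Fay:14, Halim:0, Kofi:0, Nadia:0, Tara:6, Ximena:17/2.
Beata has the largest value, 55/2, making it the main broker — the node through which the most shortest paths run.

Beata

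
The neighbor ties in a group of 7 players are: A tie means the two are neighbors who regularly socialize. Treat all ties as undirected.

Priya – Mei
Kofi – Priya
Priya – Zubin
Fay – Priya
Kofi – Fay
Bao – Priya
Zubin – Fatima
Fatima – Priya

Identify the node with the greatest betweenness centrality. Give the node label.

Unnormalized betweenness of each node: Bao:0, Fatima:0, Fay:0, Kofi:0, Mei:0, Priya:13, Zubin:0.
Priya has the largest value, 13, making it the main broker — the node through which the most shortest paths run.

Priya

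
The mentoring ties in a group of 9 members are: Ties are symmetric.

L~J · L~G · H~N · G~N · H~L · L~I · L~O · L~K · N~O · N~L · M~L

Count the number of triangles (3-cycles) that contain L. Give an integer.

3

L's neighbors: G, H, I, J, K, M, N, and O.
Neighbor pairs that are themselves tied: L–G–N; L–H–N; L–N–O. Each forms one triangle with L, for 3 in total.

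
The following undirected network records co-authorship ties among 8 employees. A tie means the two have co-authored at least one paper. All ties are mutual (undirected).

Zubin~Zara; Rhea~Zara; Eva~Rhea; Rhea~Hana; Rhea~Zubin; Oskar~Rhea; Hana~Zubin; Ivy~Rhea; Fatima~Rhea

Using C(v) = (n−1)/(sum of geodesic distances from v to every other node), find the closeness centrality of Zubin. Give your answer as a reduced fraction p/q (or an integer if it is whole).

Distances from Zubin: Eva:2, Fatima:2, Hana:1, Ivy:2, Oskar:2, Rhea:1, Zara:1. Sum = 11.
n = 8, so closeness = 7/11.

7/11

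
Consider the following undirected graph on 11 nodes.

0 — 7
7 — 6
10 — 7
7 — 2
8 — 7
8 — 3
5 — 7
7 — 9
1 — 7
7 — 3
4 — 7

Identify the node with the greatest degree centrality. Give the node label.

7

Degrees — 0:1, 1:1, 2:1, 3:2, 4:1, 5:1, 6:1, 7:10, 8:2, 9:1, 10:1.
The maximum is 10, attained only by 7.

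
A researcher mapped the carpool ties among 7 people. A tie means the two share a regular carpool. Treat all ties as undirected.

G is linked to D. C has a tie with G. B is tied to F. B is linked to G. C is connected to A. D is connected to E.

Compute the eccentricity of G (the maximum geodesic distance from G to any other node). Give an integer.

Distances from G: A:2, B:1, C:1, D:1, E:2, F:2.
The largest is 2 (to A, F, and E), so the eccentricity of G is 2.

2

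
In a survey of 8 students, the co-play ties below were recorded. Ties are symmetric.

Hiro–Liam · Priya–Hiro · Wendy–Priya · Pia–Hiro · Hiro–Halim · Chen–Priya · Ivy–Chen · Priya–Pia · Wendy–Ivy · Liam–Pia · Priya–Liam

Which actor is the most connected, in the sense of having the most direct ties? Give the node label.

Priya

Degrees — Chen:2, Halim:1, Hiro:4, Ivy:2, Liam:3, Pia:3, Priya:5, Wendy:2.
The maximum is 5, attained only by Priya.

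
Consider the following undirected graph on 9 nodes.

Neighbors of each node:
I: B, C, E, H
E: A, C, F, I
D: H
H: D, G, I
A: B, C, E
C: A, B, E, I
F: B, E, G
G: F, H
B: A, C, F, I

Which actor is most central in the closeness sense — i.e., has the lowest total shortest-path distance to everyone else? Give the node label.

I

Farness (sum of distances to all others) for each node — A:17, B:13, C:14, D:21, E:13, F:14, G:16, H:14, I:12.
The smallest farness is 12, for I, so I has the highest closeness.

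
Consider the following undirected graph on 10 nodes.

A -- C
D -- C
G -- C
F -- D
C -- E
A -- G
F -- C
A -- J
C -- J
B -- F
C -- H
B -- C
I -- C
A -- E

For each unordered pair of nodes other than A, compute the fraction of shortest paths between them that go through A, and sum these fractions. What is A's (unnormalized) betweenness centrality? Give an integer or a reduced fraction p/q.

3/2

Pairs whose geodesics pass through A — J–G: 1/2; J–E: 1/2; G–E: 1/2.
All other pairs contribute 0.
Summing the contributions gives betweenness(A) = 3/2.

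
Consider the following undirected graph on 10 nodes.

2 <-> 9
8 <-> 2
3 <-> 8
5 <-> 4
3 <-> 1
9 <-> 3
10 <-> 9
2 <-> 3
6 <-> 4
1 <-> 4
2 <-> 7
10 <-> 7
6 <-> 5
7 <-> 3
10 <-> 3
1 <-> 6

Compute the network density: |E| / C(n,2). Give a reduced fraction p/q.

There are 16 edges and 10 nodes, so the maximum possible is C(10,2) = 45.
Density = 16/45.

16/45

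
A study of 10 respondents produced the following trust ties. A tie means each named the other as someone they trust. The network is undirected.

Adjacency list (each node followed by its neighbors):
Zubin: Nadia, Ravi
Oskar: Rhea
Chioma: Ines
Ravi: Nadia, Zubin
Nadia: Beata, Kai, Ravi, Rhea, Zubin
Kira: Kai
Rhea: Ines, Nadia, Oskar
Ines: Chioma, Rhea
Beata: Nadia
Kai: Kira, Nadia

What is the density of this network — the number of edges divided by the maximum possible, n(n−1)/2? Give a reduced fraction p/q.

There are 10 edges and 10 nodes, so the maximum possible is C(10,2) = 45.
Density = 10/45 = 2/9.

2/9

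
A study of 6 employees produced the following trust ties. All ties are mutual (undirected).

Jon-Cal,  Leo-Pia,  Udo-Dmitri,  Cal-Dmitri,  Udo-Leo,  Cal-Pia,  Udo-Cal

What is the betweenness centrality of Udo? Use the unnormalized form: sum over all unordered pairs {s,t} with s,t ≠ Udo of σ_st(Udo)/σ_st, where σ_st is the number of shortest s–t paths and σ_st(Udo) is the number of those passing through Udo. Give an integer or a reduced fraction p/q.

Pairs whose geodesics pass through Udo — Dmitri–Leo: 1; Jon–Leo: 1/2; Cal–Leo: 1/2.
All other pairs contribute 0.
Summing the contributions gives betweenness(Udo) = 2.

2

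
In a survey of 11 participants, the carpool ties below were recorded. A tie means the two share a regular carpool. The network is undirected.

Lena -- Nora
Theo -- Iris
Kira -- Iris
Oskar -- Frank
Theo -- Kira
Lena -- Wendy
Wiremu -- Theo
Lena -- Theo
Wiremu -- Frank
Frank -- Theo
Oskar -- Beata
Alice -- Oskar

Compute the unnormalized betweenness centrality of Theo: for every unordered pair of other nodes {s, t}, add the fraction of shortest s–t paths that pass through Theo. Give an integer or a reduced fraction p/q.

Pairs whose geodesics pass through Theo — Iris–Wendy: 1; Iris–Frank: 1; Iris–Alice: 1; Iris–Beata: 1; Iris–Oskar: 1; Iris–Lena: 1; Iris–Nora: 1; Iris–Wiremu: 1; Wendy–Frank: 1; Wendy–Alice: 1; Wendy–Beata: 1; Wendy–Oskar: 1; Wendy–Kira: 1; Wendy–Wiremu: 1 … (+17 more pairs).
All other pairs contribute 0.
Summing the contributions gives betweenness(Theo) = 31.

31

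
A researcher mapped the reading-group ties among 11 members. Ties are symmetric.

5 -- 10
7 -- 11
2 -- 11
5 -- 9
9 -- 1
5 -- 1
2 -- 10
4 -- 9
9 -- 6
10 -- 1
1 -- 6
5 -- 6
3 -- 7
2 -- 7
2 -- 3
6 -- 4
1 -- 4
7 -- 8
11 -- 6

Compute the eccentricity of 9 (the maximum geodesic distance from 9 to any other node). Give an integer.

Distances from 9: 1:1, 2:3, 3:4, 4:1, 5:1, 6:1, 7:3, 8:4, 10:2, 11:2.
The largest is 4 (to 3 and 8), so the eccentricity of 9 is 4.

4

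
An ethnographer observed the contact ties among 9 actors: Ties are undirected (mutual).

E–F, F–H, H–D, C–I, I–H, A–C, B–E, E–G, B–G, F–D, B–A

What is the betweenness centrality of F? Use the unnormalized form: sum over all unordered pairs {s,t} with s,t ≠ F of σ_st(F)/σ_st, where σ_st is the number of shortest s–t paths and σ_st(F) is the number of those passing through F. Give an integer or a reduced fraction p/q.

8

Pairs whose geodesics pass through F — D–A: 1/2; D–B: 1; D–G: 1; D–E: 1; H–B: 1; H–G: 1; H–E: 1; I–G: 1/2; I–E: 1.
All other pairs contribute 0.
Summing the contributions gives betweenness(F) = 8.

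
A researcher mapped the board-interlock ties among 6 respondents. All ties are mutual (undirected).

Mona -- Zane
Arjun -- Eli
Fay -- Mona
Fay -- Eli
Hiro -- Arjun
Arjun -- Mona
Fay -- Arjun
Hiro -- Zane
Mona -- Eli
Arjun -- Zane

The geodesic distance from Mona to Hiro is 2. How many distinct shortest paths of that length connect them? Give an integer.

The shortest distance is 2. The length-2 paths are: Mona–Arjun–Hiro; Mona–Zane–Hiro.
That gives 2 distinct shortest paths.

2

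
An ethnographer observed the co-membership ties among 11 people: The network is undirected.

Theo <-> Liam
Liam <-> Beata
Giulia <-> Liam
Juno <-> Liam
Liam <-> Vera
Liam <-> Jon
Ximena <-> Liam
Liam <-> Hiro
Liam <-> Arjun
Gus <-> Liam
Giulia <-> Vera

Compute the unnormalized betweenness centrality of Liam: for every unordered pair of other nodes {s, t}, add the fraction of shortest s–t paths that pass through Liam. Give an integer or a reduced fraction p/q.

Pairs whose geodesics pass through Liam — Ximena–Vera: 1; Ximena–Giulia: 1; Ximena–Theo: 1; Ximena–Juno: 1; Ximena–Beata: 1; Ximena–Gus: 1; Ximena–Hiro: 1; Ximena–Arjun: 1; Ximena–Jon: 1; Vera–Theo: 1; Vera–Juno: 1; Vera–Beata: 1; Vera–Gus: 1; Vera–Hiro: 1 … (+30 more pairs).
All other pairs contribute 0.
Summing the contributions gives betweenness(Liam) = 44.

44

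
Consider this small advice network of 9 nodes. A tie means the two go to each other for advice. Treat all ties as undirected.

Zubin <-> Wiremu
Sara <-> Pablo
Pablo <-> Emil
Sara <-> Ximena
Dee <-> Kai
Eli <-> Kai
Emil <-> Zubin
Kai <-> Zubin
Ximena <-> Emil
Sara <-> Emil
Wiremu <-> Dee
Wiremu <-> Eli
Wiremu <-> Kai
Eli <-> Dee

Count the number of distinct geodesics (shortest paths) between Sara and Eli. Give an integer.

2

The shortest distance is 4. The length-4 paths are: Sara–Emil–Zubin–Wiremu–Eli; Sara–Emil–Zubin–Kai–Eli.
That gives 2 distinct shortest paths.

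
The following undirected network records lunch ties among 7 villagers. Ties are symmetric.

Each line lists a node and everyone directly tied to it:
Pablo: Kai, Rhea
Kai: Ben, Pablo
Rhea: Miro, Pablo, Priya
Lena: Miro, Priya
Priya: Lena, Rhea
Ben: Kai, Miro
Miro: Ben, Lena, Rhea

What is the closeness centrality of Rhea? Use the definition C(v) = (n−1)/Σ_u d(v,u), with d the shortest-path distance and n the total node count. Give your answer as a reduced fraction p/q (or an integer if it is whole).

Distances from Rhea: Ben:2, Kai:2, Lena:2, Miro:1, Pablo:1, Priya:1. Sum = 9.
n = 7, so closeness = 6/9 = 2/3.

2/3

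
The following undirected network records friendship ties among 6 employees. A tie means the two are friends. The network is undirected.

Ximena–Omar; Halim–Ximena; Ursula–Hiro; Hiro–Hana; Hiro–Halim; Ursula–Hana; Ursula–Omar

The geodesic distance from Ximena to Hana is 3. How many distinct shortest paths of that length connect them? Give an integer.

2

The shortest distance is 3. The length-3 paths are: Ximena–Halim–Hiro–Hana; Ximena–Omar–Ursula–Hana.
That gives 2 distinct shortest paths.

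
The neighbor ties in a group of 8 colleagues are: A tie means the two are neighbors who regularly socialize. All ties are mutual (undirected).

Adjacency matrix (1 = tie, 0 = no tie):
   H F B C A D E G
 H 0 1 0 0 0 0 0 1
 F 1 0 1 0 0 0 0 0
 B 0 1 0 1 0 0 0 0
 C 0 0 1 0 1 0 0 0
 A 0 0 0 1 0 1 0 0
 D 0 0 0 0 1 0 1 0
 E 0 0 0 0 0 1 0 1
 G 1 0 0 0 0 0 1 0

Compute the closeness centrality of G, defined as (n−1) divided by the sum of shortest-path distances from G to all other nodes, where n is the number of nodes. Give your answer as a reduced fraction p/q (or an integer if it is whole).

7/16

Distances from G: A:3, B:3, C:4, D:2, E:1, F:2, H:1. Sum = 16.
n = 8, so closeness = 7/16.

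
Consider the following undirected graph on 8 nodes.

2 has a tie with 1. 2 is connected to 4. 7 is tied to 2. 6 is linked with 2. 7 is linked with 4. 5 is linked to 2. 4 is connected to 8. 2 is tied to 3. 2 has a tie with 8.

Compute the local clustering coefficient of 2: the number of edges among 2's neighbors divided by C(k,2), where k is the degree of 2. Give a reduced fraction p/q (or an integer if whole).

2/21

2's neighbors: 1, 3, 4, 5, 6, 7, and 8 (k = 7).
Possible neighbor pairs: C(7,2) = 21. Edges among them: 4–7, 4–8 → e = 2.
Clustering(2) = 2/21.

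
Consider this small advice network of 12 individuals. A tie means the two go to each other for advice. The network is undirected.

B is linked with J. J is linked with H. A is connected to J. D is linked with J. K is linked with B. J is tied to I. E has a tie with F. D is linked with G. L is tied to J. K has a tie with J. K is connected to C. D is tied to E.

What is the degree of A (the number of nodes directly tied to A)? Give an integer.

1

A is directly tied to J. That is 1 neighbor, so the degree of A is 1.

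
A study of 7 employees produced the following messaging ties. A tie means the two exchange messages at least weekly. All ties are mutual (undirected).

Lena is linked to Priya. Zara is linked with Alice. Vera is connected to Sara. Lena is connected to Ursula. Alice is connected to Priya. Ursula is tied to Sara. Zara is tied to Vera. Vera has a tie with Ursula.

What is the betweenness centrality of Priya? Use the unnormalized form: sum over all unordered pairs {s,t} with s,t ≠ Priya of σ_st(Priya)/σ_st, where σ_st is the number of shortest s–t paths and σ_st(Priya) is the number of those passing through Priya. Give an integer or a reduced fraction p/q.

2

Pairs whose geodesics pass through Priya — Ursula–Alice: 1/2; Zara–Lena: 1/2; Alice–Lena: 1.
All other pairs contribute 0.
Summing the contributions gives betweenness(Priya) = 2.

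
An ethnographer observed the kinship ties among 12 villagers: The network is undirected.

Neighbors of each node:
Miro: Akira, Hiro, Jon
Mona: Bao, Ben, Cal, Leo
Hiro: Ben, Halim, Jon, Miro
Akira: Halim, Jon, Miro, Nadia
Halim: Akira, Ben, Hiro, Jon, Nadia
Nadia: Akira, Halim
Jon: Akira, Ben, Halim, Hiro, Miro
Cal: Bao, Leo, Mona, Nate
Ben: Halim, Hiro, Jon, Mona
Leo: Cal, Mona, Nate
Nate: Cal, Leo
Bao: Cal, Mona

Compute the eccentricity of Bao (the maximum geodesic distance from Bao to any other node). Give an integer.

4

Distances from Bao: Akira:4, Ben:2, Cal:1, Halim:3, Hiro:3, Jon:3, Leo:2, Miro:4, Mona:1, Nadia:4, Nate:2.
The largest is 4 (to Akira, Nadia, and Miro), so the eccentricity of Bao is 4.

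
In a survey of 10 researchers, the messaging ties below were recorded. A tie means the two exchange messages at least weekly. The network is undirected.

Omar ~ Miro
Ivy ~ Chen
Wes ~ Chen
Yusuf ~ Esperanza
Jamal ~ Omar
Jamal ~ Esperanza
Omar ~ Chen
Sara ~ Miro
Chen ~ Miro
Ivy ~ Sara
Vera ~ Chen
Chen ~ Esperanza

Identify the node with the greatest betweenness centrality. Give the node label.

Unnormalized betweenness of each node: Chen:49/2, Esperanza:10, Ivy:5/2, Jamal:1, Miro:9/2, Omar:4, Sara:1/2, Vera:0, Wes:0, Yusuf:0.
Chen has the largest value, 49/2, making it the main broker — the node through which the most shortest paths run.

Chen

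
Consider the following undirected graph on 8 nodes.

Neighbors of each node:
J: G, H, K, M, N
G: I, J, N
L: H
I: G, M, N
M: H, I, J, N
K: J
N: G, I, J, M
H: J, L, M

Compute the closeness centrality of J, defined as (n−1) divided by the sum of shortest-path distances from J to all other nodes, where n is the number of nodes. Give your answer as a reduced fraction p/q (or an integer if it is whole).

Distances from J: G:1, H:1, I:2, K:1, L:2, M:1, N:1. Sum = 9.
n = 8, so closeness = 7/9.

7/9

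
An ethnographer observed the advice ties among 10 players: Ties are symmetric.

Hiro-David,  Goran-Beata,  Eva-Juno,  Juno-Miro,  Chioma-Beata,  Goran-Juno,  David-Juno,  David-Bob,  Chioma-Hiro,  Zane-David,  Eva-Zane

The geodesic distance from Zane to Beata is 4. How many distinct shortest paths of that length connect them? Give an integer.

The shortest distance is 4. The length-4 paths are: Zane–Eva–Juno–Goran–Beata; Zane–David–Juno–Goran–Beata; Zane–David–Hiro–Chioma–Beata.
That gives 3 distinct shortest paths.

3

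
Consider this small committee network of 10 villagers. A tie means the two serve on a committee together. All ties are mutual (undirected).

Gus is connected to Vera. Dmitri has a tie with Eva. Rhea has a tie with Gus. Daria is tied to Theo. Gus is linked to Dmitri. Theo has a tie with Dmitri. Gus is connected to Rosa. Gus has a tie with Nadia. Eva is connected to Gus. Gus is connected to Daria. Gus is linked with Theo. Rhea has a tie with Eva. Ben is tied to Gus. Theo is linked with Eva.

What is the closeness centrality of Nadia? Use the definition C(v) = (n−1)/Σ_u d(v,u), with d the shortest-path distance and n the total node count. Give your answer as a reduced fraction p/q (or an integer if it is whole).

9/17

Distances from Nadia: Ben:2, Daria:2, Dmitri:2, Eva:2, Gus:1, Rhea:2, Rosa:2, Theo:2, Vera:2. Sum = 17.
n = 10, so closeness = 9/17.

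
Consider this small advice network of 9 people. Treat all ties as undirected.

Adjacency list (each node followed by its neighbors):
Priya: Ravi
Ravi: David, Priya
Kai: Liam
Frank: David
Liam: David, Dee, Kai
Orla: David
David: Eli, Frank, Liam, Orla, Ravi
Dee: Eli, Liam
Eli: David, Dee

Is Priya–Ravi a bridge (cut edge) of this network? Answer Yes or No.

Yes

Without the Priya–Ravi edge there is no alternate route between Priya and Ravi, so the network disconnects. It is a bridge.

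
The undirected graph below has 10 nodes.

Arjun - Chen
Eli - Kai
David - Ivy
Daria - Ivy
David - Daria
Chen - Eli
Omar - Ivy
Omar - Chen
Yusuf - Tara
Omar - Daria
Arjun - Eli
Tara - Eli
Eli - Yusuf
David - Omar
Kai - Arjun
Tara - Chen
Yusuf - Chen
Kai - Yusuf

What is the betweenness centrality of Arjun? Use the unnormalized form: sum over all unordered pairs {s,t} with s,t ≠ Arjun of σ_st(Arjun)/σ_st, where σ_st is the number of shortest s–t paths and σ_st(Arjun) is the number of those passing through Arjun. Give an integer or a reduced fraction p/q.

5/3

Pairs whose geodesics pass through Arjun — Daria–Kai: 1/3; Ivy–Kai: 1/3; David–Kai: 1/3; Omar–Kai: 1/3; Kai–Chen: 1/3.
All other pairs contribute 0.
Summing the contributions gives betweenness(Arjun) = 5/3.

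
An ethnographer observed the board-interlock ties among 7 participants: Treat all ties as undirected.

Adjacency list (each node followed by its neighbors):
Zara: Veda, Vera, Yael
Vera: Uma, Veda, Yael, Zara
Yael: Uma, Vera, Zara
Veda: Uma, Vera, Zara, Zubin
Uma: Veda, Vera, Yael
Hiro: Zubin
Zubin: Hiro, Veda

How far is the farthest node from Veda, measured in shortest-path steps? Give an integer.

Distances from Veda: Hiro:2, Uma:1, Vera:1, Yael:2, Zara:1, Zubin:1.
The largest is 2 (to Yael and Hiro), so the eccentricity of Veda is 2.

2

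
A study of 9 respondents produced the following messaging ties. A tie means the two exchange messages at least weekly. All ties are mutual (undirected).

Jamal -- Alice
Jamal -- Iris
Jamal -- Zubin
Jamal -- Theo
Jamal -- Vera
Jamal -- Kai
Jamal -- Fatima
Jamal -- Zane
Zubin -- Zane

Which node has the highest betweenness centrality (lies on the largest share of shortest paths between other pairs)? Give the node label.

Unnormalized betweenness of each node: Alice:0, Fatima:0, Iris:0, Jamal:27, Kai:0, Theo:0, Vera:0, Zane:0, Zubin:0.
Jamal has the largest value, 27, making it the main broker — the node through which the most shortest paths run.

Jamal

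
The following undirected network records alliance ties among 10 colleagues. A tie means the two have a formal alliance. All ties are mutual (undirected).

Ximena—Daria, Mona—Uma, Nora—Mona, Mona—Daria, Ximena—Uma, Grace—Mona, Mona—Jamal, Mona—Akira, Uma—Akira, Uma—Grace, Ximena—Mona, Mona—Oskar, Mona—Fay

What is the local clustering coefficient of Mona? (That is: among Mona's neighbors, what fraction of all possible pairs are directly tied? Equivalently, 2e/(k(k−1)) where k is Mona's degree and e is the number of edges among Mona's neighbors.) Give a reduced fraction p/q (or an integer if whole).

1/9

Mona's neighbors: Akira, Daria, Fay, Grace, Jamal, Nora, Oskar, Uma, and Ximena (k = 9).
Possible neighbor pairs: C(9,2) = 36. Edges among them: Akira–Uma, Daria–Ximena, Grace–Uma, Uma–Ximena → e = 4.
Clustering(Mona) = 4/36 = 1/9.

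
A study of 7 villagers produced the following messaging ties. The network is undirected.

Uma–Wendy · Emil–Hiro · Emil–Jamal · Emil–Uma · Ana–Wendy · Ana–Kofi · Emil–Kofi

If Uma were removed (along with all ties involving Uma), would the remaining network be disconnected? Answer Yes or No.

Even without Uma, every remaining node can still reach every other (the residual graph is connected), so Uma is not a cut vertex.

No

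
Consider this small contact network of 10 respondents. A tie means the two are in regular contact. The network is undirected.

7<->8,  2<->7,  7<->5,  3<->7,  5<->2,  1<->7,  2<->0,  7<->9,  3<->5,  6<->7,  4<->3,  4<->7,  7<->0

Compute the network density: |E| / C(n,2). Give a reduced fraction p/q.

There are 13 edges and 10 nodes, so the maximum possible is C(10,2) = 45.
Density = 13/45.

13/45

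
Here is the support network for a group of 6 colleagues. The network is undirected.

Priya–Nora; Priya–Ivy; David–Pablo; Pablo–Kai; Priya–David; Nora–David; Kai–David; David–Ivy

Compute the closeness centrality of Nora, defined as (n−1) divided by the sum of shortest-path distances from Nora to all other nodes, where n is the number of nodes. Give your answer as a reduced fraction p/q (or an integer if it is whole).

Distances from Nora: David:1, Ivy:2, Kai:2, Pablo:2, Priya:1. Sum = 8.
n = 6, so closeness = 5/8.

5/8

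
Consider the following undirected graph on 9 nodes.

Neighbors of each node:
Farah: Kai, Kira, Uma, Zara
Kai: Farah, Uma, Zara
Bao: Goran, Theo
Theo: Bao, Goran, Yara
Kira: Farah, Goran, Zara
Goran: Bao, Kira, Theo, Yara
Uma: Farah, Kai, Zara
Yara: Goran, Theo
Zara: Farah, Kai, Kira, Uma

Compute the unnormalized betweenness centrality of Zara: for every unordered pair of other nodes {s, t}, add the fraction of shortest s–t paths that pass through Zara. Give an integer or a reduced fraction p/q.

5

Pairs whose geodesics pass through Zara — Uma–Kira: 1/2; Uma–Theo: 1/2; Uma–Goran: 1/2; Uma–Bao: 1/2; Uma–Yara: 1/2; Kai–Kira: 1/2; Kai–Theo: 1/2; Kai–Goran: 1/2; Kai–Bao: 1/2; Kai–Yara: 1/2.
All other pairs contribute 0.
Summing the contributions gives betweenness(Zara) = 5.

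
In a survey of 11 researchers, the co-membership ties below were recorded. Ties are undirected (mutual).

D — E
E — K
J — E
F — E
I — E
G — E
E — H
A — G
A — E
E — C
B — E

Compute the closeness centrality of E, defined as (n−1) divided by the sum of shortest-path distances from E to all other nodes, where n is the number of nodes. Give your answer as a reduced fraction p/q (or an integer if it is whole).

1

Distances from E: A:1, B:1, C:1, D:1, F:1, G:1, H:1, I:1, J:1, K:1. Sum = 10.
n = 11, so closeness = 10/10 = 1.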